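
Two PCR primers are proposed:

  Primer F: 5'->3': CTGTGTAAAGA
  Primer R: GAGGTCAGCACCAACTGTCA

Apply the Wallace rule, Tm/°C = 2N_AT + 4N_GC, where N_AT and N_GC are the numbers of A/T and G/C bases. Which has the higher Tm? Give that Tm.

Primer F: A+T=7, G+C=4 → Tm = 2(7)+4(4) = 30°C
Primer R: A+T=9, G+C=11 → Tm = 2(9)+4(11) = 62°C
30°C vs 62°C → primer R is higher.

Primer R, 62°C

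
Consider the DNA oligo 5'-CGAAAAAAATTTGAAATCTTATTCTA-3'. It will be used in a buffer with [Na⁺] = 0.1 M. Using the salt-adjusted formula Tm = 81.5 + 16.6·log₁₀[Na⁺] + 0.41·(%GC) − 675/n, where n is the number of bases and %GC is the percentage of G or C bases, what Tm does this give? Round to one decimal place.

Length n = 26. T=9, C=3, G=2, A=12
G+C = 5, so %GC = 5/26 × 100 = 19.231%
Salt term: 16.6 × (-1) = -16.6
GC term: 0.41 × 19.231 = 7.885; length term: −675/26 = −25.962
Tm = 81.5 + (-16.6) + 7.885 − 25.962 = 46.823 → 46.8°C

46.8°C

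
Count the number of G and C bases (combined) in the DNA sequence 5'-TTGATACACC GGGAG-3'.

8

Base counts: T=3, G=5, A=4, C=3
G+C = 5 + 3 = 8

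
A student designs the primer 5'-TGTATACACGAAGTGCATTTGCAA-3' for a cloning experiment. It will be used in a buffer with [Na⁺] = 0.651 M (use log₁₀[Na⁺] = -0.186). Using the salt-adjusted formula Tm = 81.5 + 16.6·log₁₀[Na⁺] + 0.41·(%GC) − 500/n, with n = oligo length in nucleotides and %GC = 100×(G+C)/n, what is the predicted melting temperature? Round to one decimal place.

73.0°C

Length n = 24. C=4, A=8, T=7, G=5
G+C = 9, so %GC = 9/24 × 100 = 37.5%
Salt term: 16.6 × (-0.186) = -3.088
GC term: 0.41 × 37.5 = 15.375; length term: −500/24 = −20.833
Tm = 81.5 + (-3.088) + 15.375 − 20.833 = 72.954 → 73.0°C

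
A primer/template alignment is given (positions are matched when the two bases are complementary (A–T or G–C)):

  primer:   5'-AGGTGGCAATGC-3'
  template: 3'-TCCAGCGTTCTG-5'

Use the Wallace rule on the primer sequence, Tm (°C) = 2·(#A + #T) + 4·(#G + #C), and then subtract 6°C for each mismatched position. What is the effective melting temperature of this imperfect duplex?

Primer base counts: A=3, T=2, G=5, C=2 → A+T=5, G+C=7
Perfect-match Tm = 2(5) + 4(7) = 10 + 28 = 38°C
Mismatches (positions where the bases are not complementary): 3 (at positions 5, 10, 11)
Effective Tm = 38 − 3×6 = 38 − 18 = 20°C

20°C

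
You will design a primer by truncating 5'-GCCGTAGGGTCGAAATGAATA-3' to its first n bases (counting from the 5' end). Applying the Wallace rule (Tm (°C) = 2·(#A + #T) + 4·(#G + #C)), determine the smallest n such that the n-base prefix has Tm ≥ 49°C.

First 15 bases: GCCGTAGGGTCGAAA → Tm = 48°C (< 49°C)
First 16 bases: GCCGTAGGGTCGAAAT → Tm = 50°C (≥ 49°C)
Since every base adds ≥2°C, Tm only increases with n, so the threshold is first crossed at n = 16.

n = 16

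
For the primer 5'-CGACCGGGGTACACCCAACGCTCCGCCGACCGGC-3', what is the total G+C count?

Scanning the sequence gives C=16, T=2, G=10, A=6.
G+C = 10 + 16 = 26

26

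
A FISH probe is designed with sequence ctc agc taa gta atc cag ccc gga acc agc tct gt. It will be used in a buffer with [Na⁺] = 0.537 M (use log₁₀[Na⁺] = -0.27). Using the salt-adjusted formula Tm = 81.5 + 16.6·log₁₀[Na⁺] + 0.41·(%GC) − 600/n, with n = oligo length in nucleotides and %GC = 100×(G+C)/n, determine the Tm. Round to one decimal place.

Length n = 35. C=12, A=9, G=7, T=7
G+C = 19, so %GC = 19/35 × 100 = 54.286%
Salt term: 16.6 × (-0.27) = -4.482
GC term: 0.41 × 54.286 = 22.257; length term: −600/35 = −17.143
Tm = 81.5 + (-4.482) + 22.257 − 17.143 = 82.132 → 82.1°C

82.1°C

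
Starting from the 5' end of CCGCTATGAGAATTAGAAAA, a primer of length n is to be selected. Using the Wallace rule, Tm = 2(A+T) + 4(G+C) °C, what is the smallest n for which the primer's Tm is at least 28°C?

n = 9

First 8 bases: CCGCTATG → Tm = 26°C (< 28°C)
First 9 bases: CCGCTATGA → Tm = 28°C (≥ 28°C)
Since every base adds ≥2°C, Tm only increases with n, so the threshold is first crossed at n = 9.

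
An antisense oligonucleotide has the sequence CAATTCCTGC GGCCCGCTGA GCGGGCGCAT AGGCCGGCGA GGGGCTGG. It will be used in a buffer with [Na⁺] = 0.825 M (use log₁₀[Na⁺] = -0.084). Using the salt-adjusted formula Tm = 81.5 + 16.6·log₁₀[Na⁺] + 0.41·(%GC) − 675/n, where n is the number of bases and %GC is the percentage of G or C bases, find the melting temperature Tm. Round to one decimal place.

Length n = 48. Counting bases: C=15, G=21, A=6, T=6
G+C = 36, so %GC = 36/48 × 100 = 75%
Salt term: 16.6 × (-0.084) = -1.394
GC term: 0.41 × 75 = 30.75; length term: −675/48 = −14.062
Tm = 81.5 + (-1.394) + 30.75 − 14.062 = 96.794 → 96.8°C

96.8°C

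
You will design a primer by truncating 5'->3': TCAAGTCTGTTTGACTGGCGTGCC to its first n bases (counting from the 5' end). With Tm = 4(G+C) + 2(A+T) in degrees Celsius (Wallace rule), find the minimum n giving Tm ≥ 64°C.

First 21 bases: TCAAGTCTGTTTGACTGGCGT → Tm = 62°C (< 64°C)
First 22 bases: TCAAGTCTGTTTGACTGGCGTG → Tm = 66°C (≥ 64°C)
Since every base adds ≥2°C, Tm only increases with n, so the threshold is first crossed at n = 22.

n = 22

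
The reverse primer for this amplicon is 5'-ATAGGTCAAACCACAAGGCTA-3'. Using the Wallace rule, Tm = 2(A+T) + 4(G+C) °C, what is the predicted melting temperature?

Counting bases: A=9, G=4, C=5, T=3
A+T = 12, G+C = 9
Tm = 2(12) + 4(9) = 24 + 36 = 60°C

60°C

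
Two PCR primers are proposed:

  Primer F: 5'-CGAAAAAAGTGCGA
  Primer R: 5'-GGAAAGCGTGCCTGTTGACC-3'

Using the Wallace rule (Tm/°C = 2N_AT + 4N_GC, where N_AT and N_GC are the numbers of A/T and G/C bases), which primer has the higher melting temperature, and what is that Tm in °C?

Primer R, 64°C

Primer F: A+T=8, G+C=6 → Tm = 2(8)+4(6) = 40°C
Primer R: A+T=8, G+C=12 → Tm = 2(8)+4(12) = 64°C
40°C vs 64°C → primer R is higher.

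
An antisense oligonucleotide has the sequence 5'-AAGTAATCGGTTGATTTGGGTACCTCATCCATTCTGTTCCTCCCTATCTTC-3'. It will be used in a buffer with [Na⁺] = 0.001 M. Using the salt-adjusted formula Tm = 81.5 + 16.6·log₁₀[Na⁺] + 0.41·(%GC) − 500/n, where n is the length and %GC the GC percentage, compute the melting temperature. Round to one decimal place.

Length n = 51. Base counts: T=20, C=14, G=8, A=9
G+C = 22, so %GC = 22/51 × 100 = 43.137%
Salt term: 16.6 × (-3) = -49.8
GC term: 0.41 × 43.137 = 17.686; length term: −500/51 = −9.804
Tm = 81.5 + (-49.8) + 17.686 − 9.804 = 39.582 → 39.6°C

39.6°C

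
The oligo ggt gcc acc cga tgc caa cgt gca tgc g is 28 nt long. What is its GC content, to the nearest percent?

Counting bases: T=4, G=9, A=5, C=10
G+C = 9 + 10 = 19 out of 28 bases
%GC = 19/28 × 100 = 67.86% ≈ 68%

68%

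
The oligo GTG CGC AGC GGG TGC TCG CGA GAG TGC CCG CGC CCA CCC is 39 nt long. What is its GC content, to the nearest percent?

79%

Scanning the sequence gives C=16, G=15, T=4, A=4.
G+C = 15 + 16 = 31 out of 39 bases
%GC = 31/39 × 100 = 79.49% ≈ 79%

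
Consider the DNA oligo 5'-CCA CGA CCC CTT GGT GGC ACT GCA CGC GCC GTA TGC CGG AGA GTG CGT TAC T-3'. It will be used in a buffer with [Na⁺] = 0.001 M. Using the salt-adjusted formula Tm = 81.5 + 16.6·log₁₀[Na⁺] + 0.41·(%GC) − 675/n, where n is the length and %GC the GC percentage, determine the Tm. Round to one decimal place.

45.5°C

Length n = 52. C=18, T=10, A=8, G=16
G+C = 34, so %GC = 34/52 × 100 = 65.385%
Salt term: 16.6 × (-3) = -49.8
GC term: 0.41 × 65.385 = 26.808; length term: −675/52 = −12.981
Tm = 81.5 + (-49.8) + 26.808 − 12.981 = 45.527 → 45.5°C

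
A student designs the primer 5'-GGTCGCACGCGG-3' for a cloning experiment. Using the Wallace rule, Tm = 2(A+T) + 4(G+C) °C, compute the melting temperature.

44°C

Base counts: A=1, G=6, T=1, C=4
So N_AT = 2 and N_GC = 10.
Tm = 2×2 + 4×10 = 44°C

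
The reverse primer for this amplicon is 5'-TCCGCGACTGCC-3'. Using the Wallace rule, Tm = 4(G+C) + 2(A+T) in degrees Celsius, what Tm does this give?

Counting bases: G=3, T=2, A=1, C=6
So N_AT = 3 and N_GC = 9.
Tm = 4·9 + 2·3 = 36 + 6 = 42°C

42°C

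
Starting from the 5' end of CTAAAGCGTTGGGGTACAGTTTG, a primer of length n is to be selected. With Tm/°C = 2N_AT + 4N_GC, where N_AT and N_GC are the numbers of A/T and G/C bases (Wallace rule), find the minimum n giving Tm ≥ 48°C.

n = 16

First 15 bases: CTAAAGCGTTGGGGT → Tm = 46°C (< 48°C)
First 16 bases: CTAAAGCGTTGGGGTA → Tm = 48°C (≥ 48°C)
Since every base adds ≥2°C, Tm only increases with n, so the threshold is first crossed at n = 16.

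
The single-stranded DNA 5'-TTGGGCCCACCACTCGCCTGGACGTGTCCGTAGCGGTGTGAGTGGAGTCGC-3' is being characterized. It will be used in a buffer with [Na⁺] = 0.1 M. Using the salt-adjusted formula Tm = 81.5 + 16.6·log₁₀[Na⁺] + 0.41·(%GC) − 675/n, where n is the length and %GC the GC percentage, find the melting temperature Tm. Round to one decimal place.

Length n = 51. Base counts: C=15, T=11, A=6, G=19
G+C = 34, so %GC = 34/51 × 100 = 66.667%
Salt term: 16.6 × (-1) = -16.6
GC term: 0.41 × 66.667 = 27.333; length term: −675/51 = −13.235
Tm = 81.5 + (-16.6) + 27.333 − 13.235 = 78.998 → 79.0°C

79.0°C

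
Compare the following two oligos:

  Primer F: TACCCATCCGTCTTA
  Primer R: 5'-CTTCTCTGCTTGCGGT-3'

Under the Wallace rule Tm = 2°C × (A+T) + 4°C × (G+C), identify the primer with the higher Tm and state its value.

Primer F: A+T=8, G+C=7 → Tm = 2(8)+4(7) = 44°C
Primer R: A+T=7, G+C=9 → Tm = 2(7)+4(9) = 50°C
44°C vs 50°C → primer R is higher.

Primer R, 50°C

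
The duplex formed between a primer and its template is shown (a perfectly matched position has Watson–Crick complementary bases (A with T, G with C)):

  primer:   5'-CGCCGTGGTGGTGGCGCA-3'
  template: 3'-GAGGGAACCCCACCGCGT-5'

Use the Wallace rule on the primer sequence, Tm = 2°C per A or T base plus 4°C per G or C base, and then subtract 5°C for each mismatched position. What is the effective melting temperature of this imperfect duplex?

44°C

Primer base counts: A=1, T=3, G=9, C=5 → A+T=4, G+C=14
Perfect-match Tm = 2(4) + 4(14) = 8 + 56 = 64°C
Mismatches (positions where the bases are not complementary): 4 (at positions 2, 5, 7, 9)
Effective Tm = 64 − 4×5 = 64 − 20 = 44°C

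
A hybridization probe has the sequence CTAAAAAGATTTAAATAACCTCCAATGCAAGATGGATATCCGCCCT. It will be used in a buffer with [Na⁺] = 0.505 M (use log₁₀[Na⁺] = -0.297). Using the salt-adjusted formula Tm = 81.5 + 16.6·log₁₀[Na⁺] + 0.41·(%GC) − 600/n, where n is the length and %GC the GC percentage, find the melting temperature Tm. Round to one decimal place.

Length n = 46. C=11, T=11, A=18, G=6
G+C = 17, so %GC = 17/46 × 100 = 36.957%
Salt term: 16.6 × (-0.297) = -4.93
GC term: 0.41 × 36.957 = 15.152; length term: −600/46 = −13.043
Tm = 81.5 + (-4.93) + 15.152 − 13.043 = 78.679 → 78.7°C

78.7°C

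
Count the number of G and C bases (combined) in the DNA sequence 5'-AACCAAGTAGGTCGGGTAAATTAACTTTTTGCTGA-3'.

Counting bases: A=11, T=11, G=8, C=5
Total G or C: 8 + 5 = 13

13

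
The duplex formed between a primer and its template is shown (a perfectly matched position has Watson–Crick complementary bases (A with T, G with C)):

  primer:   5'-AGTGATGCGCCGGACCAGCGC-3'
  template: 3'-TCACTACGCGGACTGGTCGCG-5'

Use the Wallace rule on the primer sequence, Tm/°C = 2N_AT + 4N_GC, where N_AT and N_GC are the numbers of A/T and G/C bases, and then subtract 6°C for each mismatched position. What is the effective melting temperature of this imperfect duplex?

66°C

Primer base counts: A=4, T=2, G=8, C=7 → A+T=6, G+C=15
Perfect-match Tm = 2(6) + 4(15) = 12 + 60 = 72°C
Mismatches (positions where the bases are not complementary): 1 (at position 12)
Effective Tm = 72 − 1×6 = 72 − 6 = 66°C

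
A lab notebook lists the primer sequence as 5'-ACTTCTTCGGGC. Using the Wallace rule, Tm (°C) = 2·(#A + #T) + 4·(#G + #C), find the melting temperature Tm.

Counting bases: C=4, G=3, A=1, T=4
AT pairs contribute 5, GC pairs contribute 7.
Tm = 2×5 + 4×7 = 38°C

38°C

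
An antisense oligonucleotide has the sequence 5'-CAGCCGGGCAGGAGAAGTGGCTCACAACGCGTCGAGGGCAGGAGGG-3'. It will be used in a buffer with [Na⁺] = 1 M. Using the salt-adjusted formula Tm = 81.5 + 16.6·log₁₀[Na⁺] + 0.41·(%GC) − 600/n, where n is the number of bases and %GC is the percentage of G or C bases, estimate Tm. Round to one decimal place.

Length n = 46. C=11, A=11, T=3, G=21
G+C = 32, so %GC = 32/46 × 100 = 69.565%
Salt term: 16.6 × (0) = 0
GC term: 0.41 × 69.565 = 28.522; length term: −600/46 = −13.043
Tm = 81.5 + (0) + 28.522 − 13.043 = 96.979 → 97.0°C

97.0°C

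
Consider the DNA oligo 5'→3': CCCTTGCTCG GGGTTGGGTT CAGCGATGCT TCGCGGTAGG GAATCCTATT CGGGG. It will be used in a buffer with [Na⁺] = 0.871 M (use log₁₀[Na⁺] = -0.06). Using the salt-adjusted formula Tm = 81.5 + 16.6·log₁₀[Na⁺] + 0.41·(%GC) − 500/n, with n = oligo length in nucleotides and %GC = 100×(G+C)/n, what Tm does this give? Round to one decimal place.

Length n = 55. Counting bases: G=21, C=13, A=6, T=15
G+C = 34, so %GC = 34/55 × 100 = 61.818%
Salt term: 16.6 × (-0.06) = -0.996
GC term: 0.41 × 61.818 = 25.345; length term: −500/55 = −9.091
Tm = 81.5 + (-0.996) + 25.345 − 9.091 = 96.758 → 96.8°C

96.8°C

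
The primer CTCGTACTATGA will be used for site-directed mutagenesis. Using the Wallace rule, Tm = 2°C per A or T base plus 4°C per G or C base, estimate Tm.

Counting bases: C=3, A=3, T=4, G=2
A+T = 7, G+C = 5
Tm = 4·5 + 2·7 = 20 + 14 = 34°C

34°C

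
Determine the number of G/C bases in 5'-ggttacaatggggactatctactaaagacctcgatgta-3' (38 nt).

16

G=9, C=7, A=12, T=10
G+C = 9 + 7 = 16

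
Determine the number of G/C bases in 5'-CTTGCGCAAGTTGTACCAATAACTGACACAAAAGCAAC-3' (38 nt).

Scanning the sequence gives T=7, A=15, C=10, G=6.
G+C = 6 + 10 = 16

16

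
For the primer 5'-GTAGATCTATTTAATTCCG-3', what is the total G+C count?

Base counts: T=8, C=3, A=5, G=3
G+C = 3 + 3 = 6

6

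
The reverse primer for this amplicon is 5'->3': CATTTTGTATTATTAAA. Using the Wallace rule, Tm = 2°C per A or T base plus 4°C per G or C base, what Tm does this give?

Counting bases: C=1, G=1, T=9, A=6
So N_AT = 15 and N_GC = 2.
Tm = 2(15) + 4(2) = 30 + 8 = 38°C

38°C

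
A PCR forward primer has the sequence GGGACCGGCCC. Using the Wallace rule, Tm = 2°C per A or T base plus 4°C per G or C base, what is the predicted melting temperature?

42°C

Counting bases: A=1, G=5, T=0, C=5
A+T = 1, G+C = 10
Tm = 4·10 + 2·1 = 40 + 2 = 42°C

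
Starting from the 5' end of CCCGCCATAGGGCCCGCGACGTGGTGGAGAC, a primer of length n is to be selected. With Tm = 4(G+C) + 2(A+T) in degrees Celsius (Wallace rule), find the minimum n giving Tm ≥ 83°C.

First 23 bases: CCCGCCATAGGGCCCGCGACGTG → Tm = 82°C (< 83°C)
First 24 bases: CCCGCCATAGGGCCCGCGACGTGG → Tm = 86°C (≥ 83°C)
Since every base adds ≥2°C, Tm only increases with n, so the threshold is first crossed at n = 24.

n = 24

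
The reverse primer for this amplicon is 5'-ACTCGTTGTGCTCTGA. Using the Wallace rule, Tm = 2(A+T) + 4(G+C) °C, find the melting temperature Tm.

C=4, A=2, G=4, T=6
A+T = 8, G+C = 8
Tm = 2×8 + 4×8 = 48°C

48°C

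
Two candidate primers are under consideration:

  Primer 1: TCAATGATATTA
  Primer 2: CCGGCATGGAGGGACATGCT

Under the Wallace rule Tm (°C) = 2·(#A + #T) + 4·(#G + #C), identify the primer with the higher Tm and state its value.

Primer 2, 66°C

Primer 1: A+T=10, G+C=2 → Tm = 2(10)+4(2) = 28°C
Primer 2: A+T=7, G+C=13 → Tm = 2(7)+4(13) = 66°C
28°C vs 66°C → primer 2 is higher.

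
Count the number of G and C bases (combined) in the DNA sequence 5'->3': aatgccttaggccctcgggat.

G=6, A=4, T=5, C=6
Total G or C: 6 + 6 = 12

12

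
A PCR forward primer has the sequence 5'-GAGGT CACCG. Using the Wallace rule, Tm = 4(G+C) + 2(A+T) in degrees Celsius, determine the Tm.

34°C

C=3, T=1, A=2, G=4
AT pairs contribute 3, GC pairs contribute 7.
Tm = 2×3 + 4×7 = 34°C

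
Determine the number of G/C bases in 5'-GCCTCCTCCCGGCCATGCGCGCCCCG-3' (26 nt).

22

Counting bases: A=1, G=7, T=3, C=15
Total G or C: 7 + 15 = 22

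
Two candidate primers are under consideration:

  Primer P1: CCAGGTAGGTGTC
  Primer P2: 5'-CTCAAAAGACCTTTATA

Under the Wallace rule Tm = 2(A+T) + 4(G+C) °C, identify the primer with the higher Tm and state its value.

Primer P1: A+T=5, G+C=8 → Tm = 2(5)+4(8) = 42°C
Primer P2: A+T=12, G+C=5 → Tm = 2(12)+4(5) = 44°C
42°C vs 44°C → primer P2 is higher.

Primer P2, 44°C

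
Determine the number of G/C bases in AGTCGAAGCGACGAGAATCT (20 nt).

10

T=3, C=4, A=7, G=6
G+C = 6 + 4 = 10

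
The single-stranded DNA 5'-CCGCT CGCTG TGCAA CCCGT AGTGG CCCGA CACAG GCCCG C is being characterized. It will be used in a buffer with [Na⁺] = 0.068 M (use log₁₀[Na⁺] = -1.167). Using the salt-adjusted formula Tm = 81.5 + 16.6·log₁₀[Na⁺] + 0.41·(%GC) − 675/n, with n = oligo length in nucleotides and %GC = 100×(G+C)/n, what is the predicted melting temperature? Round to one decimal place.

Length n = 41. Scanning the sequence gives A=6, C=18, T=5, G=12.
G+C = 30, so %GC = 30/41 × 100 = 73.171%
Salt term: 16.6 × (-1.167) = -19.372
GC term: 0.41 × 73.171 = 30; length term: −675/41 = −16.463
Tm = 81.5 + (-19.372) + 30 − 16.463 = 75.665 → 75.7°C

75.7°C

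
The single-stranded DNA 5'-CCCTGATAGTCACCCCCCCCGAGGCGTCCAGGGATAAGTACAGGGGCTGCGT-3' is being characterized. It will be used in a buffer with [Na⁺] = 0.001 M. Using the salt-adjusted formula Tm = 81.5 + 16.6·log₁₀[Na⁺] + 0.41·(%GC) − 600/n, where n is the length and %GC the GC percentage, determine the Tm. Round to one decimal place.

47.0°C

Length n = 52. Base counts: G=16, C=18, T=8, A=10
G+C = 34, so %GC = 34/52 × 100 = 65.385%
Salt term: 16.6 × (-3) = -49.8
GC term: 0.41 × 65.385 = 26.808; length term: −600/52 = −11.538
Tm = 81.5 + (-49.8) + 26.808 − 11.538 = 46.97 → 47.0°C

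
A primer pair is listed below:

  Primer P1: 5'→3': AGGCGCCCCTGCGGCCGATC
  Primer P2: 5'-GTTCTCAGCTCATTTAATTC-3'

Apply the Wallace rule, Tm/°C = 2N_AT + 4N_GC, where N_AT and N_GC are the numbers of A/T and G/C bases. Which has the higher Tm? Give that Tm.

Primer P1, 72°C

Primer P1: A+T=4, G+C=16 → Tm = 2(4)+4(16) = 72°C
Primer P2: A+T=13, G+C=7 → Tm = 2(13)+4(7) = 54°C
72°C vs 54°C → primer P1 is higher.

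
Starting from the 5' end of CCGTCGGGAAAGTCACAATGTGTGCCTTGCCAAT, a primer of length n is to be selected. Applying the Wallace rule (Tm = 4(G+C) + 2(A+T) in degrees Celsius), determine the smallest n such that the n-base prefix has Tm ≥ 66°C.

First 21 bases: CCGTCGGGAAAGTCACAATGT → Tm = 64°C (< 66°C)
First 22 bases: CCGTCGGGAAAGTCACAATGTG → Tm = 68°C (≥ 66°C)
Since every base adds ≥2°C, Tm only increases with n, so the threshold is first crossed at n = 22.

n = 22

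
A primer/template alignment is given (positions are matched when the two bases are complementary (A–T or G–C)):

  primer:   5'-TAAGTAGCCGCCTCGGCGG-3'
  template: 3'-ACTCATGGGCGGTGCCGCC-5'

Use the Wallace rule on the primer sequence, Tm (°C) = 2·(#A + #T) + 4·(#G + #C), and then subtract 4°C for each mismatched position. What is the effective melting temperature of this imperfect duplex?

52°C

Primer base counts: A=3, T=3, G=7, C=6 → A+T=6, G+C=13
Perfect-match Tm = 2(6) + 4(13) = 12 + 52 = 64°C
Mismatches (positions where the bases are not complementary): 3 (at positions 2, 7, 13)
Effective Tm = 64 − 3×4 = 64 − 12 = 52°C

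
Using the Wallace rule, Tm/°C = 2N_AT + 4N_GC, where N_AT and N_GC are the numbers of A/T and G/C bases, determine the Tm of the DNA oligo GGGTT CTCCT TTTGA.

44°C

T=7, C=3, G=4, A=1
AT pairs contribute 8, GC pairs contribute 7.
Tm = 2×8 + 4×7 = 44°C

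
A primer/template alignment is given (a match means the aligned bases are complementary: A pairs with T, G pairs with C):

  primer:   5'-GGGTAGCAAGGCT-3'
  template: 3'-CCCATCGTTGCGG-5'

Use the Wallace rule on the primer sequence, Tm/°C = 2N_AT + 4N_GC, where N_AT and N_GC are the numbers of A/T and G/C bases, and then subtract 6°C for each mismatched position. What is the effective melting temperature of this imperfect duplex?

Primer base counts: A=3, T=2, G=6, C=2 → A+T=5, G+C=8
Perfect-match Tm = 2(5) + 4(8) = 10 + 32 = 42°C
Mismatches (positions where the bases are not complementary): 2 (at positions 10, 13)
Effective Tm = 42 − 2×6 = 42 − 12 = 30°C

30°C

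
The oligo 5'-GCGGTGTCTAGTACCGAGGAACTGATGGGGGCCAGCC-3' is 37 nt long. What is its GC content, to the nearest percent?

T=6, A=7, C=9, G=15
G+C = 15 + 9 = 24 out of 37 bases
%GC = 24/37 × 100 = 64.86% ≈ 65%

65%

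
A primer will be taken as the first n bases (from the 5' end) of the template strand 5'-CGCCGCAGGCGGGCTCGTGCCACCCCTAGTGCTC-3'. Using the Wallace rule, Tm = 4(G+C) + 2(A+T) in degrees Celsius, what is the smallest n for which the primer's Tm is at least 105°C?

First 29 bases: CGCCGCAGGCGGGCTCGTGCCACCCCTAG → Tm = 104°C (< 105°C)
First 30 bases: CGCCGCAGGCGGGCTCGTGCCACCCCTAGT → Tm = 106°C (≥ 105°C)
Each additional base adds 2°C (A/T) or 4°C (G/C), so Tm is non-decreasing in n; n = 30 is the first length to reach 105°C.

n = 30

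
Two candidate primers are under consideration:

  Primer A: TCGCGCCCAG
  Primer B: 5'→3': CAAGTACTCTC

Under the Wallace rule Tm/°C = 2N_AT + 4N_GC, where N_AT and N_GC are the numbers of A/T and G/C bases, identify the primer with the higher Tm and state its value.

Primer A: A+T=2, G+C=8 → Tm = 2(2)+4(8) = 36°C
Primer B: A+T=6, G+C=5 → Tm = 2(6)+4(5) = 32°C
36°C vs 32°C → primer A is higher.

Primer A, 36°C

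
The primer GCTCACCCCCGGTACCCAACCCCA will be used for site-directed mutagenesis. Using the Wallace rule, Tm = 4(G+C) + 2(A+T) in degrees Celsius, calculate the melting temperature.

Base counts: G=3, T=2, A=5, C=14
AT pairs contribute 7, GC pairs contribute 17.
Tm = 2×7 + 4×17 = 82°C

82°C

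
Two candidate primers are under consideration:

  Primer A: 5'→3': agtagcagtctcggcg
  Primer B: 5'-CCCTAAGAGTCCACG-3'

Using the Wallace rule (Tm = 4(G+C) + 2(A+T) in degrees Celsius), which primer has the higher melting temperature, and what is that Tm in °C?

Primer A: A+T=6, G+C=10 → Tm = 2(6)+4(10) = 52°C
Primer B: A+T=6, G+C=9 → Tm = 2(6)+4(9) = 48°C
52°C vs 48°C → primer A is higher.

Primer A, 52°C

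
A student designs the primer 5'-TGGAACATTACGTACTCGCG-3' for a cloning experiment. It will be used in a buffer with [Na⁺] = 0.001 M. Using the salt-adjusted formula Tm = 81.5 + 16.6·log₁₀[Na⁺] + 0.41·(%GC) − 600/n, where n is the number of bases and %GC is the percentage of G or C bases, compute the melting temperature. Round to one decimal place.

Length n = 20. Base counts: T=5, A=5, G=5, C=5
G+C = 10, so %GC = 10/20 × 100 = 50%
Salt term: 16.6 × (-3) = -49.8
GC term: 0.41 × 50 = 20.5; length term: −600/20 = −30
Tm = 81.5 + (-49.8) + 20.5 − 30 = 22.2 → 22.2°C

22.2°C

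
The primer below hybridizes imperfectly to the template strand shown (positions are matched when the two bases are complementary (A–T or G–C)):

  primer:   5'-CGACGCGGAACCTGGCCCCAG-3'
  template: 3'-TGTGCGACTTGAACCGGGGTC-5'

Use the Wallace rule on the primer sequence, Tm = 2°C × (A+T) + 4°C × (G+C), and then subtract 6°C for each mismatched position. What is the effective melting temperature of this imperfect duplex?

Primer base counts: A=4, T=1, G=7, C=9 → A+T=5, G+C=16
Perfect-match Tm = 2(5) + 4(16) = 10 + 64 = 74°C
Mismatches (positions where the bases are not complementary): 4 (at positions 1, 2, 7, 12)
Effective Tm = 74 − 4×6 = 74 − 24 = 50°C

50°C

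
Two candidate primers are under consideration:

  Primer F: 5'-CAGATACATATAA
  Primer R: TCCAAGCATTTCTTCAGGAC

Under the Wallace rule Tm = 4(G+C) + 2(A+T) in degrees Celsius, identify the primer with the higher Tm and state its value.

Primer F: A+T=10, G+C=3 → Tm = 2(10)+4(3) = 32°C
Primer R: A+T=11, G+C=9 → Tm = 2(11)+4(9) = 58°C
32°C vs 58°C → primer R is higher.

Primer R, 58°C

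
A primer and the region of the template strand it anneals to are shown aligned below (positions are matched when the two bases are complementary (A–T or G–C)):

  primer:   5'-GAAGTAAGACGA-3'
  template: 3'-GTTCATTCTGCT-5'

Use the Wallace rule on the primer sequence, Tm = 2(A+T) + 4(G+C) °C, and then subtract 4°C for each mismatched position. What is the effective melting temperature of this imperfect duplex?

Primer base counts: A=6, T=1, G=4, C=1 → A+T=7, G+C=5
Perfect-match Tm = 2(7) + 4(5) = 14 + 20 = 34°C
Mismatches (positions where the bases are not complementary): 1 (at position 1)
Effective Tm = 34 − 1×4 = 34 − 4 = 30°C

30°C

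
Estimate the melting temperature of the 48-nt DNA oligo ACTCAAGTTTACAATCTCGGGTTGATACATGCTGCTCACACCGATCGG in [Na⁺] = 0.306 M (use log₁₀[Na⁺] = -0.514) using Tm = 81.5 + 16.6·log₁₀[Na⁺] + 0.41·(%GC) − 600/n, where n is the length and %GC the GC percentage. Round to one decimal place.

80.1°C

Length n = 48. Base counts: G=10, C=13, T=13, A=12
G+C = 23, so %GC = 23/48 × 100 = 47.917%
Salt term: 16.6 × (-0.514) = -8.532
GC term: 0.41 × 47.917 = 19.646; length term: −600/48 = −12.5
Tm = 81.5 + (-8.532) + 19.646 − 12.5 = 80.114 → 80.1°C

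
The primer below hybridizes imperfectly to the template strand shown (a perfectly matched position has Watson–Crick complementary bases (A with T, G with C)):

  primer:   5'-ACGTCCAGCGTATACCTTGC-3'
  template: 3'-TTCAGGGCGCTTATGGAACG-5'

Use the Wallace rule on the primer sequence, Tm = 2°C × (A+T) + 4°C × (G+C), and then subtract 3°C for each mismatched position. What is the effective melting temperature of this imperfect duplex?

Primer base counts: A=4, T=5, G=4, C=7 → A+T=9, G+C=11
Perfect-match Tm = 2(9) + 4(11) = 18 + 44 = 62°C
Mismatches (positions where the bases are not complementary): 3 (at positions 2, 7, 11)
Effective Tm = 62 − 3×3 = 62 − 9 = 53°C

53°C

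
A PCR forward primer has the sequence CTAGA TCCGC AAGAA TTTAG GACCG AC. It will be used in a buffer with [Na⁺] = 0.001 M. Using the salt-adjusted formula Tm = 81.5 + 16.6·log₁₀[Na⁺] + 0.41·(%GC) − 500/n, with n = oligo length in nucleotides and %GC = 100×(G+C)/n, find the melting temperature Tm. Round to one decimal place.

Length n = 27. Counting bases: G=6, A=9, C=7, T=5
G+C = 13, so %GC = 13/27 × 100 = 48.148%
Salt term: 16.6 × (-3) = -49.8
GC term: 0.41 × 48.148 = 19.741; length term: −500/27 = −18.519
Tm = 81.5 + (-49.8) + 19.741 − 18.519 = 32.922 → 32.9°C

32.9°C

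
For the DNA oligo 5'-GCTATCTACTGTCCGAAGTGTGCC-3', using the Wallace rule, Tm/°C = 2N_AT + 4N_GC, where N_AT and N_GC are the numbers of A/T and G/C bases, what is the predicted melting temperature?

74°C

Counting bases: T=7, G=6, C=7, A=4
AT pairs contribute 11, GC pairs contribute 13.
Tm = 4·13 + 2·11 = 52 + 22 = 74°C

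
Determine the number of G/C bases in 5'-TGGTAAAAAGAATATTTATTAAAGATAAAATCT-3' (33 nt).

Counting bases: C=1, T=11, A=17, G=4
Total G or C: 4 + 1 = 5

5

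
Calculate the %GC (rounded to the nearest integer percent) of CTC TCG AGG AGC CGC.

73%

C=6, A=2, G=5, T=2
G+C = 5 + 6 = 11 out of 15 bases
%GC = 11/15 × 100 = 73.33% ≈ 73%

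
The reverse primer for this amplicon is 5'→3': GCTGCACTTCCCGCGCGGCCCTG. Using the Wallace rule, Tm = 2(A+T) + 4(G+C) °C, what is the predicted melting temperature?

82°C

Scanning the sequence gives A=1, C=11, G=7, T=4.
So N_AT = 5 and N_GC = 18.
Tm = 2×5 + 4×18 = 82°C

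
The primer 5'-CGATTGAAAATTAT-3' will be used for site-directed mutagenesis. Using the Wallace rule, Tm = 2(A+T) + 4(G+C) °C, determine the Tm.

34°C

Scanning the sequence gives C=1, T=5, A=6, G=2.
AT pairs contribute 11, GC pairs contribute 3.
Tm = 2×11 + 4×3 = 34°C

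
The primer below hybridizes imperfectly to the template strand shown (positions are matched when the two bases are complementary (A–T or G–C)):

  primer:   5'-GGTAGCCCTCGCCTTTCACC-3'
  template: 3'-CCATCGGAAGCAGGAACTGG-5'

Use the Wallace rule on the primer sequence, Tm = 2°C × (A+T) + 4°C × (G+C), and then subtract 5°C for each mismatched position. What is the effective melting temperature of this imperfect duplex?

Primer base counts: A=2, T=5, G=4, C=9 → A+T=7, G+C=13
Perfect-match Tm = 2(7) + 4(13) = 14 + 52 = 66°C
Mismatches (positions where the bases are not complementary): 4 (at positions 8, 12, 14, 17)
Effective Tm = 66 − 4×5 = 66 − 20 = 46°C

46°C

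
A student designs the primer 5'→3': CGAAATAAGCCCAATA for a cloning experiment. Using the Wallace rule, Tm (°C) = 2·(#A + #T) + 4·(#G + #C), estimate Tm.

Scanning the sequence gives T=2, G=2, A=8, C=4.
AT pairs contribute 10, GC pairs contribute 6.
Tm = 4·6 + 2·10 = 24 + 20 = 44°C

44°C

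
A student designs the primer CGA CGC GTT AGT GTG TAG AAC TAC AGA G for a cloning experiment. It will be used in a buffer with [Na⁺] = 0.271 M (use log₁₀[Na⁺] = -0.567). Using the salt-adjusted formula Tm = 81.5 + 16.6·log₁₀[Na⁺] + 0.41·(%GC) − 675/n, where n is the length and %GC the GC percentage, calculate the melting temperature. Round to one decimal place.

Length n = 28. Counting bases: A=8, G=9, T=6, C=5
G+C = 14, so %GC = 14/28 × 100 = 50%
Salt term: 16.6 × (-0.567) = -9.412
GC term: 0.41 × 50 = 20.5; length term: −675/28 = −24.107
Tm = 81.5 + (-9.412) + 20.5 − 24.107 = 68.481 → 68.5°C

68.5°C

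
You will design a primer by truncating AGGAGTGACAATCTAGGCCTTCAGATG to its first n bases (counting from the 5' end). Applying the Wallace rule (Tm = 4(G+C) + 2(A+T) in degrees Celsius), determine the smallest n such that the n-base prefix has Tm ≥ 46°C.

First 15 bases: AGGAGTGACAATCTA → Tm = 42°C (< 46°C)
First 16 bases: AGGAGTGACAATCTAG → Tm = 46°C (≥ 46°C)
Each additional base adds 2°C (A/T) or 4°C (G/C), so Tm is non-decreasing in n; n = 16 is the first length to reach 46°C.

n = 16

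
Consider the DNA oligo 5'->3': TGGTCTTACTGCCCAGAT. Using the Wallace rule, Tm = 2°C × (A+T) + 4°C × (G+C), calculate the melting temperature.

C=5, G=4, A=3, T=6
A+T = 9, G+C = 9
Tm = 2(9) + 4(9) = 18 + 36 = 54°C

54°C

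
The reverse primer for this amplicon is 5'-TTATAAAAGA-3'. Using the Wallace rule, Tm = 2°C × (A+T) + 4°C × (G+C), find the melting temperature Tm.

Counting bases: C=0, T=3, A=6, G=1
So N_AT = 9 and N_GC = 1.
Tm = 2×9 + 4×1 = 22°C

22°C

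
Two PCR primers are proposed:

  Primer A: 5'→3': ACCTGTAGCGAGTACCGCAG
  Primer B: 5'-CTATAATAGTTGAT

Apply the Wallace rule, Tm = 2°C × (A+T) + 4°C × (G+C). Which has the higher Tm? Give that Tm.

Primer A, 64°C

Primer A: A+T=8, G+C=12 → Tm = 2(8)+4(12) = 64°C
Primer B: A+T=11, G+C=3 → Tm = 2(11)+4(3) = 34°C
64°C vs 34°C → primer A is higher.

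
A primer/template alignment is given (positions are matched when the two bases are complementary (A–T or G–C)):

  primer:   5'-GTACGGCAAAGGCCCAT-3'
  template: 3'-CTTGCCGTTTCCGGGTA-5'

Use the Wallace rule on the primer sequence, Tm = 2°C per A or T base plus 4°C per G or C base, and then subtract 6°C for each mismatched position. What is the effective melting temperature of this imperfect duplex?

Primer base counts: A=5, T=2, G=5, C=5 → A+T=7, G+C=10
Perfect-match Tm = 2(7) + 4(10) = 14 + 40 = 54°C
Mismatches (positions where the bases are not complementary): 1 (at position 2)
Effective Tm = 54 − 1×6 = 54 − 6 = 48°C

48°C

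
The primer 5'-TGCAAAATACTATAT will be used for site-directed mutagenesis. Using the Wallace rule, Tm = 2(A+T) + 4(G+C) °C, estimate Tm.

Counting bases: T=5, G=1, C=2, A=7
So N_AT = 12 and N_GC = 3.
Tm = 2(12) + 4(3) = 24 + 12 = 36°C

36°C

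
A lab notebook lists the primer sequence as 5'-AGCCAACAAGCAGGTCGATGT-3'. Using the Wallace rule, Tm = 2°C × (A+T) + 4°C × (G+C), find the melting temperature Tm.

64°C

Scanning the sequence gives C=5, G=6, A=7, T=3.
A+T = 10, G+C = 11
Tm = 4·11 + 2·10 = 44 + 20 = 64°C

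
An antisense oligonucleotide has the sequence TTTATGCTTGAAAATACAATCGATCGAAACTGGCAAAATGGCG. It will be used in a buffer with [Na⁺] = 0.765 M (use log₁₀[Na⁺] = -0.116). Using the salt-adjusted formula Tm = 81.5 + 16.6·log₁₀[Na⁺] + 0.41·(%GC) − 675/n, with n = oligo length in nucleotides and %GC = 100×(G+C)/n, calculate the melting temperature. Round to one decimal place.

79.1°C

Length n = 43. T=11, G=9, C=7, A=16
G+C = 16, so %GC = 16/43 × 100 = 37.209%
Salt term: 16.6 × (-0.116) = -1.926
GC term: 0.41 × 37.209 = 15.256; length term: −675/43 = −15.698
Tm = 81.5 + (-1.926) + 15.256 − 15.698 = 79.132 → 79.1°C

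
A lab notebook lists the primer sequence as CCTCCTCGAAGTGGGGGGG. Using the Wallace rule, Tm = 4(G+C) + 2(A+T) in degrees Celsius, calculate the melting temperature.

66°C

Base counts: G=9, C=5, A=2, T=3
AT pairs contribute 5, GC pairs contribute 14.
Tm = 2(5) + 4(14) = 10 + 56 = 66°C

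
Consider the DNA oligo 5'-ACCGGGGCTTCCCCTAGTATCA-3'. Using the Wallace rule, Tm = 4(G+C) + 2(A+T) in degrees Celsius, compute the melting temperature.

Base counts: C=8, A=4, T=5, G=5
AT pairs contribute 9, GC pairs contribute 13.
Tm = 2(9) + 4(13) = 18 + 52 = 70°C

70°C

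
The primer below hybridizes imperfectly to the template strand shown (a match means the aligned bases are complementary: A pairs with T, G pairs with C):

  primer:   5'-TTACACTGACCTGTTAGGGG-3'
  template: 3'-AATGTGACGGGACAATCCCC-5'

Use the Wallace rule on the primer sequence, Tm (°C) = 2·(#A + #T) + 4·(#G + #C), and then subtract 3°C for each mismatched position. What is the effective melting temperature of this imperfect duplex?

Primer base counts: A=4, T=6, G=6, C=4 → A+T=10, G+C=10
Perfect-match Tm = 2(10) + 4(10) = 20 + 40 = 60°C
Mismatches (positions where the bases are not complementary): 1 (at position 9)
Effective Tm = 60 − 1×3 = 60 − 3 = 57°C

57°C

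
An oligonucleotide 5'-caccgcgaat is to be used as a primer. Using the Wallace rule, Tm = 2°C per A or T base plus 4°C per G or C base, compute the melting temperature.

32°C

Scanning the sequence gives T=1, C=4, G=2, A=3.
So N_AT = 4 and N_GC = 6.
Tm = 2×4 + 4×6 = 32°C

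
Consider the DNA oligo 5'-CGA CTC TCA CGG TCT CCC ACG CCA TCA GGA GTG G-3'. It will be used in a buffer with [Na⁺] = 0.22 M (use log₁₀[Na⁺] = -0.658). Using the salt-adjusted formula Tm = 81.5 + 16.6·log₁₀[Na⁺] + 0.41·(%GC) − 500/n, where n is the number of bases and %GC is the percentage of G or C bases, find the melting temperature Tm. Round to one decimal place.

Length n = 34. Base counts: C=13, G=9, T=6, A=6
G+C = 22, so %GC = 22/34 × 100 = 64.706%
Salt term: 16.6 × (-0.658) = -10.923
GC term: 0.41 × 64.706 = 26.529; length term: −500/34 = −14.706
Tm = 81.5 + (-10.923) + 26.529 − 14.706 = 82.4 → 82.4°C

82.4°C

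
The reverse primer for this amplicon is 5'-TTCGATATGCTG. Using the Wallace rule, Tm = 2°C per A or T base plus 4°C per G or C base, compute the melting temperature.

34°C

Counting bases: C=2, A=2, T=5, G=3
AT pairs contribute 7, GC pairs contribute 5.
Tm = 2×7 + 4×5 = 34°C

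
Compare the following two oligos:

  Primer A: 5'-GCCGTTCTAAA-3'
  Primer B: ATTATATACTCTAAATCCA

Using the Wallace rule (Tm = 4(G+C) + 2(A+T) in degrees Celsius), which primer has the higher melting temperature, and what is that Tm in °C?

Primer A: A+T=6, G+C=5 → Tm = 2(6)+4(5) = 32°C
Primer B: A+T=15, G+C=4 → Tm = 2(15)+4(4) = 46°C
32°C vs 46°C → primer B is higher.

Primer B, 46°C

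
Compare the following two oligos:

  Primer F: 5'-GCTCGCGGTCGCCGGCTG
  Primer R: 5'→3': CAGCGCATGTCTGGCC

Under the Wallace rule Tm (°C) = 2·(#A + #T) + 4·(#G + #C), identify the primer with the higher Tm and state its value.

Primer F, 66°C

Primer F: A+T=3, G+C=15 → Tm = 2(3)+4(15) = 66°C
Primer R: A+T=5, G+C=11 → Tm = 2(5)+4(11) = 54°C
66°C vs 54°C → primer F is higher.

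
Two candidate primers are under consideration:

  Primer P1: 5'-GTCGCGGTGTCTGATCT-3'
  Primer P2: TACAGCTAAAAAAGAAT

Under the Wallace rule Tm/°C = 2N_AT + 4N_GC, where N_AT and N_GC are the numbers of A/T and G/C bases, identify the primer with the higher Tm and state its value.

Primer P1: A+T=7, G+C=10 → Tm = 2(7)+4(10) = 54°C
Primer P2: A+T=13, G+C=4 → Tm = 2(13)+4(4) = 42°C
54°C vs 42°C → primer P1 is higher.

Primer P1, 54°C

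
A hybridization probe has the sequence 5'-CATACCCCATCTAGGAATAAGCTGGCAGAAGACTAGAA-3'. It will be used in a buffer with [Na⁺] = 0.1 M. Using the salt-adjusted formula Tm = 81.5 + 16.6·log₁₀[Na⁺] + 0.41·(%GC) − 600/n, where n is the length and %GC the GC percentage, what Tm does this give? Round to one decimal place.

Length n = 38. Scanning the sequence gives T=6, C=9, A=15, G=8.
G+C = 17, so %GC = 17/38 × 100 = 44.737%
Salt term: 16.6 × (-1) = -16.6
GC term: 0.41 × 44.737 = 18.342; length term: −600/38 = −15.789
Tm = 81.5 + (-16.6) + 18.342 − 15.789 = 67.453 → 67.5°C

67.5°C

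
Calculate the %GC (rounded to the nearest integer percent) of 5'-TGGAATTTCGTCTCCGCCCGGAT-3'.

57%

G=6, A=3, C=7, T=7
G+C = 6 + 7 = 13 out of 23 bases
%GC = 13/23 × 100 = 56.52% ≈ 57%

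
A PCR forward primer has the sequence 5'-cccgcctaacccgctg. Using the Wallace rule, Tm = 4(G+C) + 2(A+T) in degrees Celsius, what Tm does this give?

Base counts: G=3, A=2, C=9, T=2
AT pairs contribute 4, GC pairs contribute 12.
Tm = 4·12 + 2·4 = 48 + 8 = 56°C

56°C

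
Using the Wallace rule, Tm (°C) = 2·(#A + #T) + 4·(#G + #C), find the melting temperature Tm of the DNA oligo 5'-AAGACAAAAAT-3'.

26°C

Base counts: T=1, A=8, C=1, G=1
So N_AT = 9 and N_GC = 2.
Tm = 2×9 + 4×2 = 26°C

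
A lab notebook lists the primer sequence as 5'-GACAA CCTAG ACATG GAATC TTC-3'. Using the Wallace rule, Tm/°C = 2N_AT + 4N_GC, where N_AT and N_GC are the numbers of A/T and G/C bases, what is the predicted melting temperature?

66°C

Scanning the sequence gives T=5, C=6, A=8, G=4.
A+T = 13, G+C = 10
Tm = 2×13 + 4×10 = 66°C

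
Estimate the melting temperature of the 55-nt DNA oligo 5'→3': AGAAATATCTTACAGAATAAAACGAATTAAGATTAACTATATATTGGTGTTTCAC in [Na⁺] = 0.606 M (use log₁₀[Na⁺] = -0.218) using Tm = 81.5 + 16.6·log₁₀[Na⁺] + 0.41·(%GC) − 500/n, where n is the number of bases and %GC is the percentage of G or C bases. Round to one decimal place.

78.5°C

Length n = 55. Scanning the sequence gives T=18, A=24, C=6, G=7.
G+C = 13, so %GC = 13/55 × 100 = 23.636%
Salt term: 16.6 × (-0.218) = -3.619
GC term: 0.41 × 23.636 = 9.691; length term: −500/55 = −9.091
Tm = 81.5 + (-3.619) + 9.691 − 9.091 = 78.481 → 78.5°C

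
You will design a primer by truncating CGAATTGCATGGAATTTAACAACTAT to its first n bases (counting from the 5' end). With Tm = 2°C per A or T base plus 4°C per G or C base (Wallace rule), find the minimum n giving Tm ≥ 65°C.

n = 25

First 24 bases: CGAATTGCATGGAATTTAACAACT → Tm = 64°C (< 65°C)
First 25 bases: CGAATTGCATGGAATTTAACAACTA → Tm = 66°C (≥ 65°C)
Since every base adds ≥2°C, Tm only increases with n, so the threshold is first crossed at n = 25.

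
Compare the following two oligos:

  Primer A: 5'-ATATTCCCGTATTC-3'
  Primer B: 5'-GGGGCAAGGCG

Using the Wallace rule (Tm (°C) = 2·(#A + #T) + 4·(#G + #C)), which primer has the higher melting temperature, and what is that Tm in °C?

Primer B, 40°C

Primer A: A+T=9, G+C=5 → Tm = 2(9)+4(5) = 38°C
Primer B: A+T=2, G+C=9 → Tm = 2(2)+4(9) = 40°C
38°C vs 40°C → primer B is higher.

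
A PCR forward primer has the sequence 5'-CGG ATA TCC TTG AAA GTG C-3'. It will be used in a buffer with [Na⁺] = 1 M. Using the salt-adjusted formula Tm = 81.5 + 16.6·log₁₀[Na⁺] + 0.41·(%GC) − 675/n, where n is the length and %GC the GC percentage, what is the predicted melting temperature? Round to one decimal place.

65.4°C

Length n = 19. Base counts: G=5, T=5, C=4, A=5
G+C = 9, so %GC = 9/19 × 100 = 47.368%
Salt term: 16.6 × (0) = 0
GC term: 0.41 × 47.368 = 19.421; length term: −675/19 = −35.526
Tm = 81.5 + (0) + 19.421 − 35.526 = 65.395 → 65.4°C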